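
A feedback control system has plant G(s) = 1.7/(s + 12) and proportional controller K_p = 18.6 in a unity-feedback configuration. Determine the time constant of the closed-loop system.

τ = 0.0229 s

Closed-loop transfer function: T(s) = K_p·G(s)/(1 + K_p·G(s)) = 31.62/(s + 12 + 31.62) = 31.62/(s + 43.62).
Time constant τ = 1/43.62 = 0.0229 s.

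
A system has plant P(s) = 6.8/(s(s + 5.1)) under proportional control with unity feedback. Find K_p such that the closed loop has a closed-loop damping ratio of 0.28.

Closed-loop characteristic equation: s² + 5.1s + K_p·6.8 = 0.
So ω_n = √(6.8K_p) and 2ζω_n = 5.1, giving ζ = 5.1/(2√(6.8K_p)).
Setting ζ = 0.28: √(6.8K_p) = 5.1/(2·0.28) = 9.107, so K_p = 82.94/6.8 = 12.2.

K_p = 12.2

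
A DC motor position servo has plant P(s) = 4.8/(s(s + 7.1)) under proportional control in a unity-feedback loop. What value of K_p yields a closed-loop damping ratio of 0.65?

Closed-loop characteristic equation: s² + 7.1s + K_p·4.8 = 0.
So ω_n = √(4.8K_p) and 2ζω_n = 7.1, giving ζ = 7.1/(2√(4.8K_p)).
Setting ζ = 0.65: √(4.8K_p) = 7.1/(2·0.65) = 5.462, so K_p = 29.83/4.8 = 6.21.

K_p = 6.21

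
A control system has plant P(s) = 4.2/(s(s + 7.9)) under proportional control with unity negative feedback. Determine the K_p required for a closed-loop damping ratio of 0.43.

Closed-loop characteristic equation: s² + 7.9s + K_p·4.2 = 0.
So ω_n = √(4.2K_p) and 2ζω_n = 7.9, giving ζ = 7.9/(2√(4.2K_p)).
Setting ζ = 0.43: √(4.2K_p) = 7.9/(2·0.43) = 9.186, so K_p = 84.38/4.2 = 20.1.

K_p = 20.1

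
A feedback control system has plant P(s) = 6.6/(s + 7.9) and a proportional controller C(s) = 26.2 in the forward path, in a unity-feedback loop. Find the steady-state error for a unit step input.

The loop is type 0. Static position error constant K_pos = C(0)·P(0) = 26.2·0.8354 = 21.89.
Steady-state error to a unit step: e_ss = 1/(1+K_pos) = 1/22.89 = 0.0437.

0.0437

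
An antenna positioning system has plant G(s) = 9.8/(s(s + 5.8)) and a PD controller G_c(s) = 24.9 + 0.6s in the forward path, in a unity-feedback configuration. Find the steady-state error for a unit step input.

0

The open loop G_c(s)G(s) has a pole at the origin (type 1), so the static position error constant is infinite and e_ss = 1/(1+∞) = 0.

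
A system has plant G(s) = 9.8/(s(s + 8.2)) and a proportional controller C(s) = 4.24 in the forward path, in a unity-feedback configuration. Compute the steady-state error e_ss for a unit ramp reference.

0.197

The loop has one pole at the origin (type 1). Velocity error constant K_v = lim_{s→0} s·C(s)G(s) = 4.24·9.8/8.2 = 5.067.
Steady-state error to a unit ramp: e_ss = 1/K_v = 0.197.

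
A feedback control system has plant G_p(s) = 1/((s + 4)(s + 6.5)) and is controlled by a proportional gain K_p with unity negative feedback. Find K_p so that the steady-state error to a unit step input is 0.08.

For a type-0 loop with proportional control, e_ss = 1/(1 + K_p·G_p(0)).
G_p(0) = 0.03846. Require 1/(1 + K_p·0.03846) = 0.08, so 1 + 0.03846·K_p = 12.5.
K_p = (12.5 − 1)/0.03846 = 299.

K_p = 299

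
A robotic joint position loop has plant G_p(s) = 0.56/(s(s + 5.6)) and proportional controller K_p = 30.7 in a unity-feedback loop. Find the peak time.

T_p = 1.03 s

Closed-loop characteristic equation: s² + 5.6s + 17.19 = 0, so ω_n = 4.146 rad/s and ζ = 5.6/(2·4.146) = 0.6753.
Damped frequency ω_d = ω_n√(1−ζ²) = 3.058 rad/s, so peak time T_p = π/ω_d = 1.03 s.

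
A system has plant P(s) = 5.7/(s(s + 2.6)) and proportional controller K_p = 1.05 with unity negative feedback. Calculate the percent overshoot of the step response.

Closed-loop characteristic equation: s² + 2.6s + 5.985 = 0, so ω_n = 2.446 rad/s and ζ = 2.6/(2·2.446) = 0.5314.
%OS = 100·exp(−πζ/√(1−ζ²)) = 100·exp(−π·0.5314/√0.7176) = 13.9%.

13.9%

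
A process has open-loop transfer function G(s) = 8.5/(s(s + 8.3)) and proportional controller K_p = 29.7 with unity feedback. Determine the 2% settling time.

T_s ≈ 0.964 s

From 1 + K_pG(s) = 0: s² + 8.3s + 252.4 = 0 ⇒ ω_n = 15.89, ζ = 0.2612.
2% settling time T_s ≈ 4/(ζω_n) = 4/4.15 = 0.964 s.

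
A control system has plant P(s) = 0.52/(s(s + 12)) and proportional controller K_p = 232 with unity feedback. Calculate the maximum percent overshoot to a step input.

12.9%

From 1 + K_pP(s) = 0: s² + 12s + 120.6 = 0 ⇒ ω_n = 10.98, ζ = 0.5463.
%OS = 100·exp(−πζ/√(1−ζ²)) = 100·exp(−π·0.5463/√0.7016) = 12.9%.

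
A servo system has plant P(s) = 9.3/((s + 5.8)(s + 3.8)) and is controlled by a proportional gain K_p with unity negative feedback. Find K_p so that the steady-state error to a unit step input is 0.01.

The loop is type 0, so e_ss(step) = 1/(1 + K_pos) with K_pos = K_p·P(0).
P(0) = 0.422. Require 1/(1 + K_p·0.422) = 0.01, so 1 + 0.422·K_p = 100.
K_p = (100 − 1)/0.422 = 235.

K_p = 235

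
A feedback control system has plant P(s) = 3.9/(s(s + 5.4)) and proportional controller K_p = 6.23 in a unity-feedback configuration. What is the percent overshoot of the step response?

12.8%

Closed-loop characteristic equation: s² + 5.4s + 24.3 = 0, so ω_n = 4.929 rad/s and ζ = 5.4/(2·4.929) = 0.5478.
%OS = 100·exp(−πζ/√(1−ζ²)) = 100·exp(−π·0.5478/√0.7) = 12.8%.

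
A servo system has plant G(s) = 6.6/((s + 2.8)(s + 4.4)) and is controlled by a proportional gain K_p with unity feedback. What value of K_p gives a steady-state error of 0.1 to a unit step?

The loop is type 0, so e_ss(step) = 1/(1 + K_pos) with K_pos = K_p·G(0).
G(0) = 0.5357. Require 1/(1 + K_p·0.5357) = 0.1, so 1 + 0.5357·K_p = 10.
K_p = (10 − 1)/0.5357 = 16.8.

K_p = 16.8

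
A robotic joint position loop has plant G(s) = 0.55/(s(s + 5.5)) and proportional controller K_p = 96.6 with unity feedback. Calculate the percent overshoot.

27.8%

The closed-loop denominator s² + 5.5s + 53.13 gives ω_n = √53.13 = 7.289 and ζ = 5.5/(2ω_n) = 0.3773.
%OS = 100·exp(−πζ/√(1−ζ²)) = 100·exp(−π·0.3773/√0.8577) = 27.8%.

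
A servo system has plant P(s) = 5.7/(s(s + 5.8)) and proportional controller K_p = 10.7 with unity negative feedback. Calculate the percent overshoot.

From 1 + K_pP(s) = 0: s² + 5.8s + 60.99 = 0 ⇒ ω_n = 7.81, ζ = 0.3713.
%OS = 100·exp(−πζ/√(1−ζ²)) = 100·exp(−π·0.3713/√0.8621) = 28.5%.

28.5%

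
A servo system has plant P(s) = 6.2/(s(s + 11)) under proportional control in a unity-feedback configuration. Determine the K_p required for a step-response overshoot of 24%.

K_p = 28.5

From %OS = 100·exp(−πζ/√(1−ζ²)) = 24%, ζ = −ln(0.24)/√(π²+ln²(0.24)) = 0.4136.
Characteristic equation s² + 11s + 6.2K_p = 0 gives ζ = 11/(2√(6.2K_p)).
Setting ζ = 0.4136: √(6.2K_p) = 11/(2·0.4136) = 13.3, so K_p = 176.8/6.2 = 28.5.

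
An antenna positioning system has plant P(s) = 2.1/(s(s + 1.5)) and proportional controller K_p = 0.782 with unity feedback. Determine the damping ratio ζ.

With unity feedback the closed-loop characteristic equation is s² + 1.5s + 0.782·2.1 = s² + 1.5s + 1.642 = 0.
Matching s² + 2ζω_n s + ω_n²: ω_n = √1.642 = 1.281 rad/s and 2ζω_n = 1.5, so ζ = 1.5/(2·1.281) = 0.585.

ζ = 0.585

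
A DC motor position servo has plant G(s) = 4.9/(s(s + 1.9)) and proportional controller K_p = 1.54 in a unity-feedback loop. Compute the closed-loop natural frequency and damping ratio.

ω_n = 2.75 rad/s, ζ = 0.346

1 + K_p·G(s) = 0 gives s² + 1.9s + 7.546 = 0.
Matching s² + 2ζω_n s + ω_n²: ω_n = √7.546 = 2.747 rad/s and 2ζω_n = 1.9, so ζ = 1.9/(2·2.747) = 0.346.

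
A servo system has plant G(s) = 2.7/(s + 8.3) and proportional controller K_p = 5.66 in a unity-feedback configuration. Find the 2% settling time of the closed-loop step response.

T_s ≈ 0.17 s

Closed-loop transfer function: T(s) = K_p·G(s)/(1 + K_p·G(s)) = 15.28/(s + 8.3 + 15.28) = 15.28/(s + 23.58).
Time constant τ = 1/23.58 = 0.04241 s, so the 2% settling time is about 4τ = 0.17 s.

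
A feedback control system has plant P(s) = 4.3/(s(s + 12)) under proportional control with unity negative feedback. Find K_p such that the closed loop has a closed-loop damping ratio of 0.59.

Closed-loop characteristic equation: s² + 12s + K_p·4.3 = 0.
So ω_n = √(4.3K_p) and 2ζω_n = 12, giving ζ = 12/(2√(4.3K_p)).
Setting ζ = 0.59: √(4.3K_p) = 12/(2·0.59) = 10.17, so K_p = 103.4/4.3 = 24.1.

K_p = 24.1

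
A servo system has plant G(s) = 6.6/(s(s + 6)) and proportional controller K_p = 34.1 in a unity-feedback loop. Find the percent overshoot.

52.7%

Closed-loop characteristic equation: s² + 6s + 225.1 = 0, so ω_n = 15 rad/s and ζ = 6/(2·15) = 0.2.
%OS = 100·exp(−πζ/√(1−ζ²)) = 100·exp(−π·0.2/√0.96) = 52.7%.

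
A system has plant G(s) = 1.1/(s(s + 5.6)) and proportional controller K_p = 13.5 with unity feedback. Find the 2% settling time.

T_s ≈ 1.43 s

The closed-loop denominator s² + 5.6s + 14.85 gives ω_n = √14.85 = 3.854 and ζ = 5.6/(2ω_n) = 0.7266.
2% settling time T_s ≈ 4/(ζω_n) = 4/2.8 = 1.43 s.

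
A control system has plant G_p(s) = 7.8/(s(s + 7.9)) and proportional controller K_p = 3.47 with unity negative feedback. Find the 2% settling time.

T_s ≈ 1.01 s

Closed-loop characteristic equation: s² + 7.9s + 27.07 = 0, so ω_n = 5.202 rad/s and ζ = 7.9/(2·5.202) = 0.7593.
2% settling time T_s ≈ 4/(ζω_n) = 4/3.95 = 1.01 s.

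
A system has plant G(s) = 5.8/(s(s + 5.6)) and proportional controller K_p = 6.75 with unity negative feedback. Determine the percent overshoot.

20.8%

From 1 + K_pG(s) = 0: s² + 5.6s + 39.15 = 0 ⇒ ω_n = 6.257, ζ = 0.4475.
%OS = 100·exp(−πζ/√(1−ζ²)) = 100·exp(−π·0.4475/√0.7997) = 20.8%.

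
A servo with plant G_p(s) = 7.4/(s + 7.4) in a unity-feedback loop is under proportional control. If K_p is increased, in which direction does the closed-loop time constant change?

The closed-loop bandwidth 7.4+K_p·7.4 grows with K_p, so τ shrinks.

decrease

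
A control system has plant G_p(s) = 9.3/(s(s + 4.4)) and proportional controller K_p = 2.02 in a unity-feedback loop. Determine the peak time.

Closed-loop characteristic equation: s² + 4.4s + 18.79 = 0, so ω_n = 4.334 rad/s and ζ = 4.4/(2·4.334) = 0.5076.
Damped frequency ω_d = ω_n√(1−ζ²) = 3.734 rad/s, so peak time T_p = π/ω_d = 0.841 s.

T_p = 0.841 s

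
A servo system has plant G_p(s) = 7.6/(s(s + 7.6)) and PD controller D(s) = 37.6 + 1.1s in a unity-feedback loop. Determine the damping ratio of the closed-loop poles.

Forward path: (37.6 + 1.1s)·7.6/(s(s+7.6)). The closed-loop characteristic equation is s² + (7.6 + 7.6·1.1)s + 7.6·37.6 = 0.
That is s² + 15.96s + 285.8 = 0, so ω_n = 16.9 rad/s and ζ = 15.96/(2·16.9) = 0.4721.

ζ = 0.472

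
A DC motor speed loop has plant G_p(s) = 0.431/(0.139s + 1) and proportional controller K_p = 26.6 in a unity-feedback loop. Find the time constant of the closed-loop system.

Closed loop: T(s) = K_p·G_p/(1+K_p·G_p) = 11.46/(0.139s + 1 + 11.46), with pole at s = −(1 + 11.46)/0.139 = −89.67.
Closed-loop time constant τ = 1/89.67 = 0.0112 s.

τ = 0.0112 s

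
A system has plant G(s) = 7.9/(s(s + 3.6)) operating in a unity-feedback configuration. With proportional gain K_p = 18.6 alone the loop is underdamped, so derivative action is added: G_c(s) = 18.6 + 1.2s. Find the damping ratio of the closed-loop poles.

ζ = 0.54

Forward path: (18.6 + 1.2s)·7.9/(s(s+3.6)). The closed-loop characteristic equation is s² + (3.6 + 7.9·1.2)s + 7.9·18.6 = 0.
That is s² + 13.08s + 146.9 = 0, so ω_n = 12.12 rad/s and ζ = 13.08/(2·12.12) = 0.5395.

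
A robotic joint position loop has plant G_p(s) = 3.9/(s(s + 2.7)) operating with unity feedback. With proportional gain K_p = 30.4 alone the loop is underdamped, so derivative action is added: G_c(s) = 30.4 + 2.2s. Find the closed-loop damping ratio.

ζ = 0.518

Forward path: (30.4 + 2.2s)·3.9/(s(s+2.7)). The closed-loop characteristic equation is s² + (2.7 + 3.9·2.2)s + 3.9·30.4 = 0.
That is s² + 11.28s + 118.6 = 0, so ω_n = 10.89 rad/s and ζ = 11.28/(2·10.89) = 0.518.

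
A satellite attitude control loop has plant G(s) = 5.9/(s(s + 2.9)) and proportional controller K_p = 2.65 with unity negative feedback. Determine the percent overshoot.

From 1 + K_pG(s) = 0: s² + 2.9s + 15.63 = 0 ⇒ ω_n = 3.954, ζ = 0.3667.
%OS = 100·exp(−πζ/√(1−ζ²)) = 100·exp(−π·0.3667/√0.8655) = 29%.

29%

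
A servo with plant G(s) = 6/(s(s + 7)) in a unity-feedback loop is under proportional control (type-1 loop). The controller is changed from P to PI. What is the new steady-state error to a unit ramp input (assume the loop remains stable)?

0

The integrator raises the loop to type 2, so K_v → ∞ and e_ss to a ramp is zero.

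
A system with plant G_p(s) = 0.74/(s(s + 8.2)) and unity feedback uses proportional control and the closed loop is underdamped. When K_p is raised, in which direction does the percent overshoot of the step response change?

increase

ζ = 8.2/(2√(0.74K_p)) decreases as K_p grows; lower damping means more overshoot.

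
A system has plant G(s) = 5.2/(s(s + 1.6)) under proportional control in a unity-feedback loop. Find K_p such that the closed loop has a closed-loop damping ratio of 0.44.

Closed-loop characteristic equation: s² + 1.6s + K_p·5.2 = 0.
So ω_n = √(5.2K_p) and 2ζω_n = 1.6, giving ζ = 1.6/(2√(5.2K_p)).
Setting ζ = 0.44: √(5.2K_p) = 1.6/(2·0.44) = 1.818, so K_p = 3.306/5.2 = 0.636.

K_p = 0.636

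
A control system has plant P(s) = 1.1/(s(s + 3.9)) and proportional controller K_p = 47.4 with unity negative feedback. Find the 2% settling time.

T_s ≈ 2.05 s

The closed-loop denominator s² + 3.9s + 52.14 gives ω_n = √52.14 = 7.221 and ζ = 3.9/(2ω_n) = 0.2701.
2% settling time T_s ≈ 4/(ζω_n) = 4/1.95 = 2.05 s.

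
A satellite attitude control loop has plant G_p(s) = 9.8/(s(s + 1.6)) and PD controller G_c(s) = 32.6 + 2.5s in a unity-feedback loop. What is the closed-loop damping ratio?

Forward path: (32.6 + 2.5s)·9.8/(s(s+1.6)). The closed-loop characteristic equation is s² + (1.6 + 9.8·2.5)s + 9.8·32.6 = 0.
That is s² + 26.1s + 319.5 = 0, so ω_n = 17.87 rad/s and ζ = 26.1/(2·17.87) = 0.7301.

ζ = 0.73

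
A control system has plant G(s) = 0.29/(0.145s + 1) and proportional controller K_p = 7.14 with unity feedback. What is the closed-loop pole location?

Closed loop: T(s) = K_p·G/(1+K_p·G) = 2.071/(0.145s + 1 + 2.071), with pole at s = −(1 + 2.071)/0.145 = −21.18.

s = -21.18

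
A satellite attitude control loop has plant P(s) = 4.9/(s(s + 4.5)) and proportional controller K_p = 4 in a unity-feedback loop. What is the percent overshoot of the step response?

From 1 + K_pP(s) = 0: s² + 4.5s + 19.6 = 0 ⇒ ω_n = 4.427, ζ = 0.5082.
%OS = 100·exp(−πζ/√(1−ζ²)) = 100·exp(−π·0.5082/√0.7417) = 15.7%.

15.7%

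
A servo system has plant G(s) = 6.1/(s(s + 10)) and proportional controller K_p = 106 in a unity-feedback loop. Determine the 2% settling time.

T_s ≈ 0.8 s

From 1 + K_pG(s) = 0: s² + 10s + 646.6 = 0 ⇒ ω_n = 25.43, ζ = 0.1966.
2% settling time T_s ≈ 4/(ζω_n) = 4/5 = 0.8 s.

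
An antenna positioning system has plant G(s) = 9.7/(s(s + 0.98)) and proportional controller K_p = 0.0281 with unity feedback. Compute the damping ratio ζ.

The closed-loop denominator is s(s+0.98) + 0.0281·9.7 = s² + 0.98s + 0.2726.
So ω_n² = 0.2726 ⇒ ω_n = 0.5221 rad/s, and ζ = 0.98/(2ω_n) = 0.939.

ζ = 0.939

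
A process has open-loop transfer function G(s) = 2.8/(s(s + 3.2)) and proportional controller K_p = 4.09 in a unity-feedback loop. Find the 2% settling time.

T_s ≈ 2.5 s

Closed-loop characteristic equation: s² + 3.2s + 11.45 = 0, so ω_n = 3.384 rad/s and ζ = 3.2/(2·3.384) = 0.4728.
2% settling time T_s ≈ 4/(ζω_n) = 4/1.6 = 2.5 s.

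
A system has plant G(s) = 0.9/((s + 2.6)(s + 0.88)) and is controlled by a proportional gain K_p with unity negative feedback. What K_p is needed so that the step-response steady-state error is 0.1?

Steady-state error for a unit step on this type-0 loop is 1/(1 + K_p·G(0)).
G(0) = 0.3934. Require 1/(1 + K_p·0.3934) = 0.1, so 1 + 0.3934·K_p = 10.
K_p = (10 − 1)/0.3934 = 22.9.

K_p = 22.9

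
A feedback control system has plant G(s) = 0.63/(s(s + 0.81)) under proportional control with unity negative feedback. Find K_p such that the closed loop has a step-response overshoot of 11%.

K_p = 0.788

From %OS = 100·exp(−πζ/√(1−ζ²)) = 11%, ζ = −ln(0.11)/√(π²+ln²(0.11)) = 0.5749.
Characteristic equation s² + 0.81s + 0.63K_p = 0 gives ζ = 0.81/(2√(0.63K_p)).
Setting ζ = 0.5749: √(0.63K_p) = 0.81/(2·0.5749) = 0.7045, so K_p = 0.4963/0.63 = 0.788.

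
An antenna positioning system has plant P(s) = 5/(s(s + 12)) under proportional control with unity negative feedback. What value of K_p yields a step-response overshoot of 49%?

From %OS = 100·exp(−πζ/√(1−ζ²)) = 49%, ζ = −ln(0.49)/√(π²+ln²(0.49)) = 0.2214.
Characteristic equation s² + 12s + 5K_p = 0 gives ζ = 12/(2√(5K_p)).
Setting ζ = 0.2214: √(5K_p) = 12/(2·0.2214) = 27.1, so K_p = 734.2/5 = 147.

K_p = 147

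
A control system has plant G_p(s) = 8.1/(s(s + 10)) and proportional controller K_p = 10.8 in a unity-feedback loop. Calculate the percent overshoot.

13.7%

Closed-loop characteristic equation: s² + 10s + 87.48 = 0, so ω_n = 9.353 rad/s and ζ = 10/(2·9.353) = 0.5346.
%OS = 100·exp(−πζ/√(1−ζ²)) = 100·exp(−π·0.5346/√0.7142) = 13.7%.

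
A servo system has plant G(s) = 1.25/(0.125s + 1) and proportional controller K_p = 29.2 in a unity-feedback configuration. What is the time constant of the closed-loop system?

τ = 0.00333 s

Closed loop: T(s) = K_p·G/(1+K_p·G) = 36.5/(0.125s + 1 + 36.5), with pole at s = −(1 + 36.5)/0.125 = −300.
Closed-loop time constant τ = 1/300 = 0.00333 s.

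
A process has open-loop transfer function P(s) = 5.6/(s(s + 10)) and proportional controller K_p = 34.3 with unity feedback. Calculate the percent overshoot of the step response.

The closed-loop denominator s² + 10s + 192.1 gives ω_n = √192.1 = 13.86 and ζ = 10/(2ω_n) = 0.3608.
%OS = 100·exp(−πζ/√(1−ζ²)) = 100·exp(−π·0.3608/√0.8698) = 29.7%.

29.7%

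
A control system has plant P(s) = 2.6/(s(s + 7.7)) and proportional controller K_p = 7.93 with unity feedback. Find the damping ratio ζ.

ζ = 0.848

The closed-loop denominator is s(s+7.7) + 7.93·2.6 = s² + 7.7s + 20.62.
So ω_n² = 20.62 ⇒ ω_n = 4.541 rad/s, and ζ = 7.7/(2ω_n) = 0.848.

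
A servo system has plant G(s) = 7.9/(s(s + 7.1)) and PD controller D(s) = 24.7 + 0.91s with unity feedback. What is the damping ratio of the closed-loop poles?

Forward path: (24.7 + 0.91s)·7.9/(s(s+7.1)). The closed-loop characteristic equation is s² + (7.1 + 7.9·0.91)s + 7.9·24.7 = 0.
That is s² + 14.29s + 195.1 = 0, so ω_n = 13.97 rad/s and ζ = 14.29/(2·13.97) = 0.5115.

ζ = 0.511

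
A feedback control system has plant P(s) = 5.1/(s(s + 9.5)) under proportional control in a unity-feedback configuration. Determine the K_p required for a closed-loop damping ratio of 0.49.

K_p = 18.4

Closed-loop characteristic equation: s² + 9.5s + K_p·5.1 = 0.
So ω_n = √(5.1K_p) and 2ζω_n = 9.5, giving ζ = 9.5/(2√(5.1K_p)).
Setting ζ = 0.49: √(5.1K_p) = 9.5/(2·0.49) = 9.694, so K_p = 93.97/5.1 = 18.4.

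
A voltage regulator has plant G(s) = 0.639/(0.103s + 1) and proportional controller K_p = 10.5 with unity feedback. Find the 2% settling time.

T_s ≈ 0.0534 s

Closed loop: T(s) = K_p·G/(1+K_p·G) = 6.71/(0.103s + 1 + 6.71), with pole at s = −(1 + 6.71)/0.103 = −74.85.
τ = 1/74.85 = 0.01336 s, so 2% settling time ≈ 4τ = 0.0534 s.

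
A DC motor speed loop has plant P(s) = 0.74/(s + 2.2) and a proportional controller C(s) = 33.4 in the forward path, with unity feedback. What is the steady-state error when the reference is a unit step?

The loop is type 0. Static position error constant K_pos = C(0)·P(0) = 33.4·0.3364 = 11.23.
Steady-state error to a unit step: e_ss = 1/(1+K_pos) = 1/12.23 = 0.0817.

0.0817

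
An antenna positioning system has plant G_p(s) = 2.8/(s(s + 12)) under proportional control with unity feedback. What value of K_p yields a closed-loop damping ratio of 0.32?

Closed-loop characteristic equation: s² + 12s + K_p·2.8 = 0.
So ω_n = √(2.8K_p) and 2ζω_n = 12, giving ζ = 12/(2√(2.8K_p)).
Setting ζ = 0.32: √(2.8K_p) = 12/(2·0.32) = 18.75, so K_p = 351.6/2.8 = 126.

K_p = 126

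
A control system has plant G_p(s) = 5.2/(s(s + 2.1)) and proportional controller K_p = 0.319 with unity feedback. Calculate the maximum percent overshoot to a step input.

1.2%

The closed-loop denominator s² + 2.1s + 1.659 gives ω_n = √1.659 = 1.288 and ζ = 2.1/(2ω_n) = 0.8153.
%OS = 100·exp(−πζ/√(1−ζ²)) = 100·exp(−π·0.8153/√0.3354) = 1.2%.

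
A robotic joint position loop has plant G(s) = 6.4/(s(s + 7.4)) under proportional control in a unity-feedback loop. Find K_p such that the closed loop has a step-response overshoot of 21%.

K_p = 10.8

From %OS = 100·exp(−πζ/√(1−ζ²)) = 21%, ζ = −ln(0.21)/√(π²+ln²(0.21)) = 0.4449.
Characteristic equation s² + 7.4s + 6.4K_p = 0 gives ζ = 7.4/(2√(6.4K_p)).
Setting ζ = 0.4449: √(6.4K_p) = 7.4/(2·0.4449) = 8.317, so K_p = 69.16/6.4 = 10.8.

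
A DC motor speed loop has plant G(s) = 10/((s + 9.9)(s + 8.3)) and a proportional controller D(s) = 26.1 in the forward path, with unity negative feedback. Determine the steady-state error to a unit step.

The loop is type 0. Static position error constant K_pos = D(0)·G(0) = 26.1·0.1217 = 3.176.
Steady-state error to a unit step: e_ss = 1/(1+K_pos) = 1/4.176 = 0.239.

0.239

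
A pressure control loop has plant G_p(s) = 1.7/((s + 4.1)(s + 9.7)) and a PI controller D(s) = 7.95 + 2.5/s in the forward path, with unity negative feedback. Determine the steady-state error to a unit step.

The open loop D(s)G_p(s) has a pole at the origin (type 1), so the static position error constant is infinite and e_ss = 1/(1+∞) = 0.

0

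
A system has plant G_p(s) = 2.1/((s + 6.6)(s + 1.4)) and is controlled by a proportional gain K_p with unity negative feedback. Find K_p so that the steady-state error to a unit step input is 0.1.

K_p = 39.6

For a type-0 loop with proportional control, e_ss = 1/(1 + K_p·G_p(0)).
G_p(0) = 0.2273. Require 1/(1 + K_p·0.2273) = 0.1, so 1 + 0.2273·K_p = 10.
K_p = (10 − 1)/0.2273 = 39.6.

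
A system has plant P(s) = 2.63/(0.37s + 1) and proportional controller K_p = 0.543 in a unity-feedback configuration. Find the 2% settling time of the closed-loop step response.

T_s ≈ 0.61 s

Closed loop: T(s) = K_p·P/(1+K_p·P) = 1.428/(0.37s + 1 + 1.428), with pole at s = −(1 + 1.428)/0.37 = −6.562.
τ = 1/6.562 = 0.1524 s, so 2% settling time ≈ 4τ = 0.61 s.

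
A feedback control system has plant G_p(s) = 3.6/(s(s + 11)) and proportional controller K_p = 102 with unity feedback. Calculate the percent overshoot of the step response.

39%

The closed-loop denominator s² + 11s + 367.2 gives ω_n = √367.2 = 19.16 and ζ = 11/(2ω_n) = 0.287.
%OS = 100·exp(−πζ/√(1−ζ²)) = 100·exp(−π·0.287/√0.9176) = 39%.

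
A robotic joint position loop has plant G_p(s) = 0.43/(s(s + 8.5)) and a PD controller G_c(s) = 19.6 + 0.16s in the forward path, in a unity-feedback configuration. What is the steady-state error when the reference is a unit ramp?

1.01

The loop has one pole at the origin (type 1). Velocity error constant K_v = lim_{s→0} s·G_c(s)G_p(s) = 19.6·0.43/8.5 = 0.9915.
Steady-state error to a unit ramp: e_ss = 1/K_v = 1.01.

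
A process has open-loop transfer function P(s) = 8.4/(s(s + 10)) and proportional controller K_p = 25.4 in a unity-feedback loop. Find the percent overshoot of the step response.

Closed-loop characteristic equation: s² + 10s + 213.4 = 0, so ω_n = 14.61 rad/s and ζ = 10/(2·14.61) = 0.3423.
%OS = 100·exp(−πζ/√(1−ζ²)) = 100·exp(−π·0.3423/√0.8828) = 31.8%.

31.8%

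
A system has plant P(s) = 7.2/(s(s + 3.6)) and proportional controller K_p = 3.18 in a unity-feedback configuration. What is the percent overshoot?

27.9%

The closed-loop denominator s² + 3.6s + 22.9 gives ω_n = √22.9 = 4.785 and ζ = 3.6/(2ω_n) = 0.3762.
%OS = 100·exp(−πζ/√(1−ζ²)) = 100·exp(−π·0.3762/√0.8585) = 27.9%.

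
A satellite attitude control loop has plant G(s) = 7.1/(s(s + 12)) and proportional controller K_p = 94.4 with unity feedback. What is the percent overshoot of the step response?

The closed-loop denominator s² + 12s + 670.2 gives ω_n = √670.2 = 25.89 and ζ = 12/(2ω_n) = 0.2318.
%OS = 100·exp(−πζ/√(1−ζ²)) = 100·exp(−π·0.2318/√0.9463) = 47.3%.

47.3%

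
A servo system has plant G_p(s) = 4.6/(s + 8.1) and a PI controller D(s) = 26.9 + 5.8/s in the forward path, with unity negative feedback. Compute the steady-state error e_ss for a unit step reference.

The open loop D(s)G_p(s) has a pole at the origin (type 1), so the static position error constant is infinite and e_ss = 1/(1+∞) = 0.

0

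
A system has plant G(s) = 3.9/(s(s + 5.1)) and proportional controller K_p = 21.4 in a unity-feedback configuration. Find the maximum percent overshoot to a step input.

Closed-loop characteristic equation: s² + 5.1s + 83.46 = 0, so ω_n = 9.136 rad/s and ζ = 5.1/(2·9.136) = 0.2791.
%OS = 100·exp(−πζ/√(1−ζ²)) = 100·exp(−π·0.2791/√0.9221) = 40.1%.

40.1%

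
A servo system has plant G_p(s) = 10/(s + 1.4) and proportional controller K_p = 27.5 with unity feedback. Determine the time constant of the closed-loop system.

τ = 0.00362 s

Closed-loop transfer function: T(s) = K_p·G_p(s)/(1 + K_p·G_p(s)) = 275/(s + 1.4 + 275) = 275/(s + 276.4).
Time constant τ = 1/276.4 = 0.00362 s.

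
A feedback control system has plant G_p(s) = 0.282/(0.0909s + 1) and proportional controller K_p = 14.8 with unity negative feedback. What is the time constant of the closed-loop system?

Closed loop: T(s) = K_p·G_p/(1+K_p·G_p) = 4.174/(0.0909s + 1 + 4.174), with pole at s = −(1 + 4.174)/0.0909 = −56.92.
Closed-loop time constant τ = 1/56.92 = 0.0176 s.

τ = 0.0176 s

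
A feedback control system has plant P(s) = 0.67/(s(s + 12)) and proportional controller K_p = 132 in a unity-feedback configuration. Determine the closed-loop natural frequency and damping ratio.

ω_n = 9.4 rad/s, ζ = 0.638

1 + K_p·P(s) = 0 gives s² + 12s + 88.44 = 0.
So ω_n² = 88.44 ⇒ ω_n = 9.404 rad/s, and ζ = 12/(2ω_n) = 0.638.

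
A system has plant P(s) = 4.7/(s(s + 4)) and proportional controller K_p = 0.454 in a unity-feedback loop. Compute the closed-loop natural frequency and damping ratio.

The closed-loop denominator is s(s+4) + 0.454·4.7 = s² + 4s + 2.134.
So ω_n² = 2.134 ⇒ ω_n = 1.461 rad/s, and ζ = 4/(2ω_n) = 1.37.

ω_n = 1.46 rad/s, ζ = 1.37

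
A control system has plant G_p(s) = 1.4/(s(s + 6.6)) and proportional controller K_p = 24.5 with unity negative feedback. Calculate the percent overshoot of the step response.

11.7%

The closed-loop denominator s² + 6.6s + 34.3 gives ω_n = √34.3 = 5.857 and ζ = 6.6/(2ω_n) = 0.5635.
%OS = 100·exp(−πζ/√(1−ζ²)) = 100·exp(−π·0.5635/√0.6825) = 11.7%.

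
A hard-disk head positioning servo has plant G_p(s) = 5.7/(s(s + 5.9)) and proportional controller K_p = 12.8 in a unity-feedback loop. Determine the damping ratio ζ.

ζ = 0.345

With unity feedback the closed-loop characteristic equation is s² + 5.9s + 12.8·5.7 = s² + 5.9s + 72.96 = 0.
Matching s² + 2ζω_n s + ω_n²: ω_n = √72.96 = 8.542 rad/s and 2ζω_n = 5.9, so ζ = 5.9/(2·8.542) = 0.345.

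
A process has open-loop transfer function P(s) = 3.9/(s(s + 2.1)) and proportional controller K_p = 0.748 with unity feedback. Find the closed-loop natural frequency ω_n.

ω_n = 1.71 rad/s

With unity feedback the closed-loop characteristic equation is s² + 2.1s + 0.748·3.9 = s² + 2.1s + 2.917 = 0.
Matching s² + 2ζω_n s + ω_n²: ω_n = √2.917 = 1.708 rad/s and 2ζω_n = 2.1, so ζ = 2.1/(2·1.708) = 0.615.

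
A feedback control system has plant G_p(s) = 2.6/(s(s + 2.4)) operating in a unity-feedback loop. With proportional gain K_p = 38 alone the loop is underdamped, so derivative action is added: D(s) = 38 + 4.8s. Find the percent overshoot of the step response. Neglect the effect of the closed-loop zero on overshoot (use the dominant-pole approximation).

2.88%

Forward path: (38 + 4.8s)·2.6/(s(s+2.4)). The closed-loop characteristic equation is s² + (2.4 + 2.6·4.8)s + 2.6·38 = 0.
That is s² + 14.88s + 98.8 = 0, so ω_n = 9.94 rad/s and ζ = 14.88/(2·9.94) = 0.7485.
%OS = 100·exp(−πζ/√(1−ζ²)) = 2.88%.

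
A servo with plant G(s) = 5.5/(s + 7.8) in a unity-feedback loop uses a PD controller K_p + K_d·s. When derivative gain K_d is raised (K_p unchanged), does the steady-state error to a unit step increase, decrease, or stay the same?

At s = 0 the derivative term contributes nothing: C(0) = K_p regardless of K_d, so K_pos = K_p·G(0) and e_ss are unchanged.

unchanged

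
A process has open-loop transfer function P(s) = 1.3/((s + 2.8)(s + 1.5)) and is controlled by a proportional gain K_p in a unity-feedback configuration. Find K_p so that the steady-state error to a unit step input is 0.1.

K_p = 29.1

The loop is type 0, so e_ss(step) = 1/(1 + K_pos) with K_pos = K_p·P(0).
P(0) = 0.3095. Require 1/(1 + K_p·0.3095) = 0.1, so 1 + 0.3095·K_p = 10.
K_p = (10 − 1)/0.3095 = 29.1.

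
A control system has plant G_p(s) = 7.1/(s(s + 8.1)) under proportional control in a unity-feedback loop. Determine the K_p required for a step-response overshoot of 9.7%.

From %OS = 100·exp(−πζ/√(1−ζ²)) = 9.7%, ζ = −ln(0.097)/√(π²+ln²(0.097)) = 0.5962.
Characteristic equation s² + 8.1s + 7.1K_p = 0 gives ζ = 8.1/(2√(7.1K_p)).
Setting ζ = 0.5962: √(7.1K_p) = 8.1/(2·0.5962) = 6.793, so K_p = 46.14/7.1 = 6.5.

K_p = 6.5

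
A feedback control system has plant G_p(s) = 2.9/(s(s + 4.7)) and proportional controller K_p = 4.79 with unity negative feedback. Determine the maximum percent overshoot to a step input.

7.79%

The closed-loop denominator s² + 4.7s + 13.89 gives ω_n = √13.89 = 3.727 and ζ = 4.7/(2ω_n) = 0.6305.
%OS = 100·exp(−πζ/√(1−ζ²)) = 100·exp(−π·0.6305/√0.6024) = 7.79%.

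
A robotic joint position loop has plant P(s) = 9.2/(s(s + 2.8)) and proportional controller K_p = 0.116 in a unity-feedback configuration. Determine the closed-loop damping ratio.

With unity feedback the closed-loop characteristic equation is s² + 2.8s + 0.116·9.2 = s² + 2.8s + 1.067 = 0.
So ω_n² = 1.067 ⇒ ω_n = 1.033 rad/s, and ζ = 2.8/(2ω_n) = 1.36.

ζ = 1.36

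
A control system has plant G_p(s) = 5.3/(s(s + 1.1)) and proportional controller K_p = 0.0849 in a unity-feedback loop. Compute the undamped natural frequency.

ω_n = 0.671 rad/s

With unity feedback the closed-loop characteristic equation is s² + 1.1s + 0.0849·5.3 = s² + 1.1s + 0.45 = 0.
Matching s² + 2ζω_n s + ω_n²: ω_n = √0.45 = 0.6708 rad/s and 2ζω_n = 1.1, so ζ = 1.1/(2·0.6708) = 0.82.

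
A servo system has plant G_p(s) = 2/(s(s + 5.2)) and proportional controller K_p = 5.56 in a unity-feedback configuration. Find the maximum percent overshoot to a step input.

Closed-loop characteristic equation: s² + 5.2s + 11.12 = 0, so ω_n = 3.335 rad/s and ζ = 5.2/(2·3.335) = 0.7797.
%OS = 100·exp(−πζ/√(1−ζ²)) = 100·exp(−π·0.7797/√0.3921) = 2%.

2%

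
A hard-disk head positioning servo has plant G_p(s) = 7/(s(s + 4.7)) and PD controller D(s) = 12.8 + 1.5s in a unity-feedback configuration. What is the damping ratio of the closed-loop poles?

ζ = 0.803

Forward path: (12.8 + 1.5s)·7/(s(s+4.7)). The closed-loop characteristic equation is s² + (4.7 + 7·1.5)s + 7·12.8 = 0.
That is s² + 15.2s + 89.6 = 0, so ω_n = 9.466 rad/s and ζ = 15.2/(2·9.466) = 0.8029.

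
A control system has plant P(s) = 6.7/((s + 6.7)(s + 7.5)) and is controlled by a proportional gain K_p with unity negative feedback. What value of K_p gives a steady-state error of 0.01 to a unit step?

For a type-0 loop with proportional control, e_ss = 1/(1 + K_p·P(0)).
P(0) = 0.1333. Require 1/(1 + K_p·0.1333) = 0.01, so 1 + 0.1333·K_p = 100.
K_p = (100 − 1)/0.1333 = 742.

K_p = 742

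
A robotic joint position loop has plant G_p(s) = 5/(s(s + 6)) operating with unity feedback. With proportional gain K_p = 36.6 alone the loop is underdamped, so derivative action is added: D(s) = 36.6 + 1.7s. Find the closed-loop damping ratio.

ζ = 0.536

Forward path: (36.6 + 1.7s)·5/(s(s+6)). The closed-loop characteristic equation is s² + (6 + 5·1.7)s + 5·36.6 = 0.
That is s² + 14.5s + 183 = 0, so ω_n = 13.53 rad/s and ζ = 14.5/(2·13.53) = 0.5359.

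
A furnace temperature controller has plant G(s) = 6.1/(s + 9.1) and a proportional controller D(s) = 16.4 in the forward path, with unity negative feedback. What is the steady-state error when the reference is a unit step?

The loop is type 0. Static position error constant K_pos = D(0)·G(0) = 16.4·0.6703 = 10.99.
Steady-state error to a unit step: e_ss = 1/(1+K_pos) = 1/11.99 = 0.0834.

0.0834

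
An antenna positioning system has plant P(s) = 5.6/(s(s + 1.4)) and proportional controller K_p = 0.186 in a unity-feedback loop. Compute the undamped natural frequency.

ω_n = 1.02 rad/s

1 + K_p·P(s) = 0 gives s² + 1.4s + 1.042 = 0.
So ω_n² = 1.042 ⇒ ω_n = 1.021 rad/s, and ζ = 1.4/(2ω_n) = 0.686.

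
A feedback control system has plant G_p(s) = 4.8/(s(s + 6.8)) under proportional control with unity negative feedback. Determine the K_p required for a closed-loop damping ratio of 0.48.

Closed-loop characteristic equation: s² + 6.8s + K_p·4.8 = 0.
So ω_n = √(4.8K_p) and 2ζω_n = 6.8, giving ζ = 6.8/(2√(4.8K_p)).
Setting ζ = 0.48: √(4.8K_p) = 6.8/(2·0.48) = 7.083, so K_p = 50.17/4.8 = 10.5.

K_p = 10.5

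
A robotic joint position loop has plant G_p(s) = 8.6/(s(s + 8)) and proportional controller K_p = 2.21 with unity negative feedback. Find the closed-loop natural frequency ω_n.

The closed-loop denominator is s(s+8) + 2.21·8.6 = s² + 8s + 19.01.
Matching s² + 2ζω_n s + ω_n²: ω_n = √19.01 = 4.36 rad/s and 2ζω_n = 8, so ζ = 8/(2·4.36) = 0.918.

ω_n = 4.36 rad/s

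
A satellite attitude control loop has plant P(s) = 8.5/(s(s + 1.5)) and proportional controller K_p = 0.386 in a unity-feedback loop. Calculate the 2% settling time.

Closed-loop characteristic equation: s² + 1.5s + 3.281 = 0, so ω_n = 1.811 rad/s and ζ = 1.5/(2·1.811) = 0.4141.
2% settling time T_s ≈ 4/(ζω_n) = 4/0.75 = 5.33 s.

T_s ≈ 5.33 s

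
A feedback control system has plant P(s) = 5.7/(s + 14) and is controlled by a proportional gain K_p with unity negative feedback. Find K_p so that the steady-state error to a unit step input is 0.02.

K_p = 120

Steady-state error for a unit step on this type-0 loop is 1/(1 + K_p·P(0)).
P(0) = 0.4071. Require 1/(1 + K_p·0.4071) = 0.02, so 1 + 0.4071·K_p = 50.
K_p = (50 − 1)/0.4071 = 120.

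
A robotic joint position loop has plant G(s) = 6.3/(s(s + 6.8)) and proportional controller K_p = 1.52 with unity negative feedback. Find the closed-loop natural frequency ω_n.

1 + K_p·G(s) = 0 gives s² + 6.8s + 9.576 = 0.
Matching s² + 2ζω_n s + ω_n²: ω_n = √9.576 = 3.095 rad/s and 2ζω_n = 6.8, so ζ = 6.8/(2·3.095) = 1.1.

ω_n = 3.09 rad/s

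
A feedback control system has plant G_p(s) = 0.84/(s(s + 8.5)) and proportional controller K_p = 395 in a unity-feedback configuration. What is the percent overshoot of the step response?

The closed-loop denominator s² + 8.5s + 331.8 gives ω_n = √331.8 = 18.22 and ζ = 8.5/(2ω_n) = 0.2333.
%OS = 100·exp(−πζ/√(1−ζ²)) = 100·exp(−π·0.2333/√0.9456) = 47.1%.

47.1%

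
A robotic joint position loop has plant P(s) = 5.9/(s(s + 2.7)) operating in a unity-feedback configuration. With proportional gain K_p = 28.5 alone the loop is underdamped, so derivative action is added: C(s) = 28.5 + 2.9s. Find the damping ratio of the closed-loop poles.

Forward path: (28.5 + 2.9s)·5.9/(s(s+2.7)). The closed-loop characteristic equation is s² + (2.7 + 5.9·2.9)s + 5.9·28.5 = 0.
That is s² + 19.81s + 168.2 = 0, so ω_n = 12.97 rad/s and ζ = 19.81/(2·12.97) = 0.7638.

ζ = 0.764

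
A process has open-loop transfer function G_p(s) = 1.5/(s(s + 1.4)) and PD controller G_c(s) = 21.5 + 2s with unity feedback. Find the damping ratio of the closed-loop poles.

ζ = 0.387

Forward path: (21.5 + 2s)·1.5/(s(s+1.4)). The closed-loop characteristic equation is s² + (1.4 + 1.5·2)s + 1.5·21.5 = 0.
That is s² + 4.4s + 32.25 = 0, so ω_n = 5.679 rad/s and ζ = 4.4/(2·5.679) = 0.3874.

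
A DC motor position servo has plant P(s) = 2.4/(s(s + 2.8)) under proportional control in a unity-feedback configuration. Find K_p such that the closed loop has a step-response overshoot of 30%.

From %OS = 100·exp(−πζ/√(1−ζ²)) = 30%, ζ = −ln(0.3)/√(π²+ln²(0.3)) = 0.3579.
Characteristic equation s² + 2.8s + 2.4K_p = 0 gives ζ = 2.8/(2√(2.4K_p)).
Setting ζ = 0.3579: √(2.4K_p) = 2.8/(2·0.3579) = 3.912, so K_p = 15.31/2.4 = 6.38.

K_p = 6.38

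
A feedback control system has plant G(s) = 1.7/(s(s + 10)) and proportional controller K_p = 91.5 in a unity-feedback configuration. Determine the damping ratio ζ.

ζ = 0.401

1 + K_p·G(s) = 0 gives s² + 10s + 155.5 = 0.
So ω_n² = 155.5 ⇒ ω_n = 12.47 rad/s, and ζ = 10/(2ω_n) = 0.401.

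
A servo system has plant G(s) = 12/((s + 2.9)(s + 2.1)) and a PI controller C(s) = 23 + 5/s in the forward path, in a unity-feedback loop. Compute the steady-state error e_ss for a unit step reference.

0

The open loop C(s)G(s) has a pole at the origin (type 1), so the static position error constant is infinite and e_ss = 1/(1+∞) = 0.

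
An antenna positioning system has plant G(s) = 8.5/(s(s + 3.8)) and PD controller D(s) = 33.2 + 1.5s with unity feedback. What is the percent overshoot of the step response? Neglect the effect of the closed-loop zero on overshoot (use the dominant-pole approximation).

Forward path: (33.2 + 1.5s)·8.5/(s(s+3.8)). The closed-loop characteristic equation is s² + (3.8 + 8.5·1.5)s + 8.5·33.2 = 0.
That is s² + 16.55s + 282.2 = 0, so ω_n = 16.8 rad/s and ζ = 16.55/(2·16.8) = 0.4926.
%OS = 100·exp(−πζ/√(1−ζ²)) = 16.9%.

16.9%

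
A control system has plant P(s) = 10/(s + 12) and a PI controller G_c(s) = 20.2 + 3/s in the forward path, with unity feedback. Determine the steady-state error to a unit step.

0

The open loop G_c(s)P(s) has a pole at the origin (type 1), so the static position error constant is infinite and e_ss = 1/(1+∞) = 0.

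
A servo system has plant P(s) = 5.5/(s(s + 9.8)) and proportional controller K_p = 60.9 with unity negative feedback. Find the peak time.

From 1 + K_pP(s) = 0: s² + 9.8s + 334.9 = 0 ⇒ ω_n = 18.3, ζ = 0.2677.
Damped frequency ω_d = ω_n√(1−ζ²) = 17.63 rad/s, so peak time T_p = π/ω_d = 0.178 s.

T_p = 0.178 s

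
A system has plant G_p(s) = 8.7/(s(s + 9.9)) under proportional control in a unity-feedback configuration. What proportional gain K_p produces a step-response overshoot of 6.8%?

K_p = 6.66

From %OS = 100·exp(−πζ/√(1−ζ²)) = 6.8%, ζ = −ln(0.068)/√(π²+ln²(0.068)) = 0.6502.
Characteristic equation s² + 9.9s + 8.7K_p = 0 gives ζ = 9.9/(2√(8.7K_p)).
Setting ζ = 0.6502: √(8.7K_p) = 9.9/(2·0.6502) = 7.614, so K_p = 57.97/8.7 = 6.66.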